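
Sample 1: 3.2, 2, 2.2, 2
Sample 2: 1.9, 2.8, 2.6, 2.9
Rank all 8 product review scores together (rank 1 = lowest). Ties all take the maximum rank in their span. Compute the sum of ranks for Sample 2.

19

Sorted (ascending): 1.9, 2, 2, 2.2, 2.6, 2.8, 2.9, 3.2
The 2 values of 2 occupy positions 2–3 → each gets rank 3.
Sample 2 values → pooled ranks: 1.9→1, 2.8→6, 2.6→5, 2.9→7
Rank sum = 1 + 6 + 5 + 7 = 19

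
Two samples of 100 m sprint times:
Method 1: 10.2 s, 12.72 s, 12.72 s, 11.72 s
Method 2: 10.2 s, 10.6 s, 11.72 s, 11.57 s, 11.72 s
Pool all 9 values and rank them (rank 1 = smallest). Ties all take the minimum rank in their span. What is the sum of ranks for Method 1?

Sorted (ascending): 10.2, 10.2, 10.6, 11.57, 11.72, 11.72, 11.72, 12.72, 12.72
The 2 values of 10.2 occupy positions 1–2 → each gets rank 1.
The 3 values of 11.72 occupy positions 5–7 → each gets rank 5.
The 2 values of 12.72 occupy positions 8–9 → each gets rank 8.
Method 1 values → pooled ranks: 10.2→1, 12.72→8, 12.72→8, 11.72→5
Rank sum = 1 + 8 + 8 + 5 = 22

22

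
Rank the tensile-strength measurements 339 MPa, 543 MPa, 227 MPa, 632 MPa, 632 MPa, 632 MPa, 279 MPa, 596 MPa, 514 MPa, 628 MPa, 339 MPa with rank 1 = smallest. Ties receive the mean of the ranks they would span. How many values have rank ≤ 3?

Sorted (ascending): 227, 279, 339, 339, 514, 543, 596, 628, 632, 632, 632
The 2 values of 339 occupy positions 3–4 → average rank (3+4)/2 = 3.5.
The 3 values of 632 occupy positions 9–11 → average rank 10.
Ranks ≤ 3: {1, 2} → 2 values.

2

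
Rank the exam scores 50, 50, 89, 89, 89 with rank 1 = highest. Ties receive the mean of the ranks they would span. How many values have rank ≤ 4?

3

Sorted (descending): 89, 89, 89, 50, 50
The 3 values of 89 occupy positions 1–3 → average rank 2.
The 2 values of 50 occupy positions 4–5 → average rank (4+5)/2 = 4.5.
Ranks ≤ 4: {2, 2, 2} → 3 values.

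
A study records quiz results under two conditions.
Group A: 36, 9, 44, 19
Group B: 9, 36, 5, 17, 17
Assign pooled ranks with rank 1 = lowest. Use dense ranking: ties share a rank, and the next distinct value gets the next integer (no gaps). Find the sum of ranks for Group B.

14

Sorted (ascending): 5, 9, 9, 17, 17, 19, 36, 36, 44
The 2 values of 9 share dense rank 2.
The 2 values of 17 share dense rank 3.
The 2 values of 36 share dense rank 5.
Remaining distinct values take the next consecutive integers.
Group B values → pooled ranks: 9→2, 36→5, 5→1, 17→3, 17→3
Rank sum = 2 + 5 + 1 + 3 + 3 = 14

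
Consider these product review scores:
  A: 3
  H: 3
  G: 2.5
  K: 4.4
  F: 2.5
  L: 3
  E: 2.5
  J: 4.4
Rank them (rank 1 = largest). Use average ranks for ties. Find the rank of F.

7

Sorted (descending): 4.4, 4.4, 3, 3, 3, 2.5, 2.5, 2.5
The 2 values of 4.4 occupy positions 1–2 → average rank (1+2)/2 = 1.5.
The 3 values of 3 occupy positions 3–5 → average rank 4.
The 3 values of 2.5 occupy positions 6–8 → average rank 7.
F has value 2.5 → rank 7.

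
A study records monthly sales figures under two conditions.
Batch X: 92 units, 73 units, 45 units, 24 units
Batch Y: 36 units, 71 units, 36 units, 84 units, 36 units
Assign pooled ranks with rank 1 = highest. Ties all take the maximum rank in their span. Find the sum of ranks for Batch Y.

30

Sorted (descending): 92, 84, 73, 71, 45, 36, 36, 36, 24
The 3 values of 36 occupy positions 6–8 → each gets rank 8.
Batch Y values → pooled ranks: 36→8, 71→4, 36→8, 84→2, 36→8
Rank sum = 8 + 4 + 8 + 2 + 8 = 30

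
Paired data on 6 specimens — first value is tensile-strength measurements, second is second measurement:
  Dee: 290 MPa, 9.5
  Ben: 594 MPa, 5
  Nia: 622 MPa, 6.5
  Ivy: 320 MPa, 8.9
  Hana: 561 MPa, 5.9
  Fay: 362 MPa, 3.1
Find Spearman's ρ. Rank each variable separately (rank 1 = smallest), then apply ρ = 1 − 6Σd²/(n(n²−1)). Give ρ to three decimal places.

-0.486

Ranks of variable 1: 1, 5, 6, 2, 4, 3
Ranks of variable 2: 6, 2, 4, 5, 3, 1
d = r₁ − r₂: -5, 3, 2, -3, 1, 2
d²: 25, 9, 4, 9, 1, 4; Σd² = 52
ρ = 1 − 6·52/(6·35) = 1 − 312/210 = -0.486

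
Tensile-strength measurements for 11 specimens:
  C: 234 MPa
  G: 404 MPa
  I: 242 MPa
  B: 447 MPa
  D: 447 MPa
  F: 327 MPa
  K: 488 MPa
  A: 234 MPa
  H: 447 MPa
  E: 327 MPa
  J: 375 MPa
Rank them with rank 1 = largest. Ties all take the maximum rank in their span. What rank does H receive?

4

Sorted (descending): 488, 447, 447, 447, 404, 375, 327, 327, 242, 234, 234
The 3 values of 447 occupy positions 2–4 → each gets rank 4.
The 2 values of 327 occupy positions 7–8 → each gets rank 8.
The 2 values of 234 occupy positions 10–11 → each gets rank 11.
H has value 447 MPa → rank 4.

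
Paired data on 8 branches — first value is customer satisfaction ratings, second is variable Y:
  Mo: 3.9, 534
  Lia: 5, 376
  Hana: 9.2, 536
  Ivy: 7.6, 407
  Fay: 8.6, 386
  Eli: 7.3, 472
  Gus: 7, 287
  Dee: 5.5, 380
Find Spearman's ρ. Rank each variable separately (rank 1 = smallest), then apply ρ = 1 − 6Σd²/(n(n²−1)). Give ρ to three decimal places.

Ranks of variable 1: 1, 2, 8, 6, 7, 5, 4, 3
Ranks of variable 2: 7, 2, 8, 5, 4, 6, 1, 3
d = r₁ − r₂: -6, 0, 0, 1, 3, -1, 3, 0
d²: 36, 0, 0, 1, 9, 1, 9, 0; Σd² = 56
ρ = 1 − 6·56/(8·63) = 1 − 336/504 = 0.333

0.333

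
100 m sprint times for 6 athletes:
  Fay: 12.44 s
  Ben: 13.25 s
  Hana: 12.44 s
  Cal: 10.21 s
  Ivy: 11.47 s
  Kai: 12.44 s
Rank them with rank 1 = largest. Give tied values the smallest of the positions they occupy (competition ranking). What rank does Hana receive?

2

Sorted (descending): 13.25, 12.44, 12.44, 12.44, 11.47, 10.21
The 3 values of 12.44 occupy positions 2–4 → each gets rank 2.
Hana has value 12.44 s → rank 2.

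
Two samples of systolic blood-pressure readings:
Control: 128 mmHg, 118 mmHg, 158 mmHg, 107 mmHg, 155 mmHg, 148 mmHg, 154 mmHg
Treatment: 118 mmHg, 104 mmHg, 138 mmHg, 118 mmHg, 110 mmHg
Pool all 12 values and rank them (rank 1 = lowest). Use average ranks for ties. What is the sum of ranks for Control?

Sorted (ascending): 104, 107, 110, 118, 118, 118, 128, 138, 148, 154, 155, 158
The 3 values of 118 occupy positions 4–6 → average rank 5.
Control values → pooled ranks: 128→7, 118→5, 158→12, 107→2, 155→11, 148→9, 154→10
Rank sum = 7 + 5 + 12 + 2 + 11 + 9 + 10 = 56

56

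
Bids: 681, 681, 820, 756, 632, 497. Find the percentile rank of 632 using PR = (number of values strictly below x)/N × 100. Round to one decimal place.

N = 6.
Strictly below 632: 1. Equal to 632: 1.
PR = 1/6 × 100 = 16.7

16.7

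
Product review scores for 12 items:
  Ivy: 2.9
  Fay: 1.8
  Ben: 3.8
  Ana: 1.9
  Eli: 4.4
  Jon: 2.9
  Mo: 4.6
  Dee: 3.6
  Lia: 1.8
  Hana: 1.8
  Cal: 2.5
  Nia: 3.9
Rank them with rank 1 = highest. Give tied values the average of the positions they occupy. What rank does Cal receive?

Sorted (descending): 4.6, 4.4, 3.9, 3.8, 3.6, 2.9, 2.9, 2.5, 1.9, 1.8, 1.8, 1.8
The 2 values of 2.9 occupy positions 6–7 → average rank (6+7)/2 = 6.5.
The 3 values of 1.8 occupy positions 10–12 → average rank 11.
Cal has value 2.5 → rank 8.

8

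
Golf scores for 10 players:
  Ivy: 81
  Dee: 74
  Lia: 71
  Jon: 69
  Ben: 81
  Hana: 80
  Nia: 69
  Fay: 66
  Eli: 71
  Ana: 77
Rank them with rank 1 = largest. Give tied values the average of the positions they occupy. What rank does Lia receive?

Sorted (descending): 81, 81, 80, 77, 74, 71, 71, 69, 69, 66
The 2 values of 81 occupy positions 1–2 → average rank (1+2)/2 = 1.5.
The 2 values of 71 occupy positions 6–7 → average rank (6+7)/2 = 6.5.
The 2 values of 69 occupy positions 8–9 → average rank (8+9)/2 = 8.5.
Lia has value 71 → rank 6.5.

6.5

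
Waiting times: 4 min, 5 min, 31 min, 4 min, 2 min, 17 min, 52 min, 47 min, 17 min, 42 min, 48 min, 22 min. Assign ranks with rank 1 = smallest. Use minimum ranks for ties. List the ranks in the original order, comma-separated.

Sorted (ascending): 2, 4, 4, 5, 17, 17, 22, 31, 42, 47, 48, 52
The 2 values of 4 occupy positions 2–3 → each gets rank 2.
The 2 values of 17 occupy positions 5–6 → each gets rank 5.

2, 4, 8, 2, 1, 5, 12, 10, 5, 9, 11, 7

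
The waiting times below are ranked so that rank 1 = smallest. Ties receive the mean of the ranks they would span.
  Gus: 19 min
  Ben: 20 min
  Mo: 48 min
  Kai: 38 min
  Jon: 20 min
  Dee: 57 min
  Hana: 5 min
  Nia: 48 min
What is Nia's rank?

Sorted (ascending): 5, 19, 20, 20, 38, 48, 48, 57
The 2 values of 20 occupy positions 3–4 → average rank (3+4)/2 = 3.5.
The 2 values of 48 occupy positions 6–7 → average rank (6+7)/2 = 6.5.
Nia has value 48 min → rank 6.5.

6.5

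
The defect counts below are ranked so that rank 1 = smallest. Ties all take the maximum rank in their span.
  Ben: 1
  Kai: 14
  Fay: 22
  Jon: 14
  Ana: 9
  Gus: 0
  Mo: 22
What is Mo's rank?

7

Sorted (ascending): 0, 1, 9, 14, 14, 22, 22
The 2 values of 14 occupy positions 4–5 → each gets rank 5.
The 2 values of 22 occupy positions 6–7 → each gets rank 7.
Mo has value 22 → rank 7.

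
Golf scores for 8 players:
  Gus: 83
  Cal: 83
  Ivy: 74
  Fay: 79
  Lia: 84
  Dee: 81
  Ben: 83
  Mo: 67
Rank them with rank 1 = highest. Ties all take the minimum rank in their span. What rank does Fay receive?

6

Sorted (descending): 84, 83, 83, 83, 81, 79, 74, 67
The 3 values of 83 occupy positions 2–4 → each gets rank 2.
Fay has value 79 → rank 6.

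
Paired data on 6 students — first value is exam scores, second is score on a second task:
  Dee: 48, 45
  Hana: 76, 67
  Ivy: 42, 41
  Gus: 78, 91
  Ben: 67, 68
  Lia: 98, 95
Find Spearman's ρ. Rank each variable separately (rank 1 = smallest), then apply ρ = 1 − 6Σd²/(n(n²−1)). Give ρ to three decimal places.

Ranks of variable 1: 2, 4, 1, 5, 3, 6
Ranks of variable 2: 2, 3, 1, 5, 4, 6
d = r₁ − r₂: 0, 1, 0, 0, -1, 0
d²: 0, 1, 0, 0, 1, 0; Σd² = 2
ρ = 1 − 6·2/(6·35) = 1 − 12/210 = 0.943

0.943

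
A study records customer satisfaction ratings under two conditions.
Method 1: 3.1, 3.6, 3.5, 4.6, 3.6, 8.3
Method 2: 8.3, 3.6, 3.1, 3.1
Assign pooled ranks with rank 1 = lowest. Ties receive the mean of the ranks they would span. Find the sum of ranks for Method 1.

Sorted (ascending): 3.1, 3.1, 3.1, 3.5, 3.6, 3.6, 3.6, 4.6, 8.3, 8.3
The 3 values of 3.1 occupy positions 1–3 → average rank 2.
The 3 values of 3.6 occupy positions 5–7 → average rank 6.
The 2 values of 8.3 occupy positions 9–10 → average rank (9+10)/2 = 9.5.
Method 1 values → pooled ranks: 3.1→2, 3.6→6, 3.5→4, 4.6→8, 3.6→6, 8.3→9.5
Rank sum = 2 + 6 + 4 + 8 + 6 + 9.5 = 35.5

35.5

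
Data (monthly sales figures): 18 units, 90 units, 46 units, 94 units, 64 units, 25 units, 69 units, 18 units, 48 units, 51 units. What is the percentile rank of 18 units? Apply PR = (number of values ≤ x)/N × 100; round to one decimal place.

N = 10.
Strictly below 18: 0. Equal to 18: 2.
PR = 2/10 × 100 = 20.0

20.0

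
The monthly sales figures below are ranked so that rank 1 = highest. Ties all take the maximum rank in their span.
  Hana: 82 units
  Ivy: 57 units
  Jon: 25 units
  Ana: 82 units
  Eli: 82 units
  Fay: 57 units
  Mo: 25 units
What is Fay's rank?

Sorted (descending): 82, 82, 82, 57, 57, 25, 25
The 3 values of 82 occupy positions 1–3 → each gets rank 3.
The 2 values of 57 occupy positions 4–5 → each gets rank 5.
The 2 values of 25 occupy positions 6–7 → each gets rank 7.
Fay has value 57 units → rank 5.

5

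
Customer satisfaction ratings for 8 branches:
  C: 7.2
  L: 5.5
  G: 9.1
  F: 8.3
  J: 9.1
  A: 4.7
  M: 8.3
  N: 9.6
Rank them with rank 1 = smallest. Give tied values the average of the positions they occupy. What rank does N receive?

8

Sorted (ascending): 4.7, 5.5, 7.2, 8.3, 8.3, 9.1, 9.1, 9.6
The 2 values of 8.3 occupy positions 4–5 → average rank (4+5)/2 = 4.5.
The 2 values of 9.1 occupy positions 6–7 → average rank (6+7)/2 = 6.5.
N has value 9.6 → rank 8.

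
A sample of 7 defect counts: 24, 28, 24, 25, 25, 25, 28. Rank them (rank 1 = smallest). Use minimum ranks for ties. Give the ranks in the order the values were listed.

Sorted (ascending): 24, 24, 25, 25, 25, 28, 28
The 2 values of 24 occupy positions 1–2 → each gets rank 1.
The 3 values of 25 occupy positions 3–5 → each gets rank 3.
The 2 values of 28 occupy positions 6–7 → each gets rank 6.

1, 6, 1, 3, 3, 3, 6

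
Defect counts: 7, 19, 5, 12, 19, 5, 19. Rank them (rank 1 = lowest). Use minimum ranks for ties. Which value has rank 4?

Sorted (ascending): 5, 5, 7, 12, 19, 19, 19
The 2 values of 5 occupy positions 1–2 → each gets rank 1.
The 3 values of 19 occupy positions 5–7 → each gets rank 5.
Rank 4 → value 12.

12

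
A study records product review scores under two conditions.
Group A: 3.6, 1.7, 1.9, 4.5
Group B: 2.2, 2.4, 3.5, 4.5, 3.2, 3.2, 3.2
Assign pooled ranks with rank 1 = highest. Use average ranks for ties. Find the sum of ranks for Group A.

Sorted (descending): 4.5, 4.5, 3.6, 3.5, 3.2, 3.2, 3.2, 2.4, 2.2, 1.9, 1.7
The 2 values of 4.5 occupy positions 1–2 → average rank (1+2)/2 = 1.5.
The 3 values of 3.2 occupy positions 5–7 → average rank 6.
Group A values → pooled ranks: 3.6→3, 1.7→11, 1.9→10, 4.5→1.5
Rank sum = 3 + 11 + 10 + 1.5 = 25.5

25.5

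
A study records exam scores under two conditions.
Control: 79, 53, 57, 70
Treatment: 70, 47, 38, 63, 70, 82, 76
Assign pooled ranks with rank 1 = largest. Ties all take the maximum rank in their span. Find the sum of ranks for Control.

25

Sorted (descending): 82, 79, 76, 70, 70, 70, 63, 57, 53, 47, 38
The 3 values of 70 occupy positions 4–6 → each gets rank 6.
Control values → pooled ranks: 79→2, 53→9, 57→8, 70→6
Rank sum = 2 + 9 + 8 + 6 = 25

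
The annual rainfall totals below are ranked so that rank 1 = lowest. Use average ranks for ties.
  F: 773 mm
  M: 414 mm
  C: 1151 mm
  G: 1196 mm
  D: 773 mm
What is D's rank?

Sorted (ascending): 414, 773, 773, 1151, 1196
The 2 values of 773 occupy positions 2–3 → average rank (2+3)/2 = 2.5.
D has value 773 mm → rank 2.5.

2.5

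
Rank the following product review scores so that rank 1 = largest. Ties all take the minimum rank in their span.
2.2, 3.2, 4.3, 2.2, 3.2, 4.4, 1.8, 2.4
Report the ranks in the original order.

6, 3, 2, 6, 3, 1, 8, 5

Sorted (descending): 4.4, 4.3, 3.2, 3.2, 2.4, 2.2, 2.2, 1.8
The 2 values of 3.2 occupy positions 3–4 → each gets rank 3.
The 2 values of 2.2 occupy positions 6–7 → each gets rank 6.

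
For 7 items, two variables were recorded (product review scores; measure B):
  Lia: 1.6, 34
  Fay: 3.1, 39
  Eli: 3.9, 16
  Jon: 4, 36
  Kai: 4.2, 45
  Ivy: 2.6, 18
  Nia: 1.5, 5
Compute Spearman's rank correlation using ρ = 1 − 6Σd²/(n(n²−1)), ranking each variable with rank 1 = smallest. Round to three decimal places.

0.679

Ranks of variable 1: 2, 4, 5, 6, 7, 3, 1
Ranks of variable 2: 4, 6, 2, 5, 7, 3, 1
d = r₁ − r₂: -2, -2, 3, 1, 0, 0, 0
d²: 4, 4, 9, 1, 0, 0, 0; Σd² = 18
ρ = 1 − 6·18/(7·48) = 1 − 108/336 = 0.679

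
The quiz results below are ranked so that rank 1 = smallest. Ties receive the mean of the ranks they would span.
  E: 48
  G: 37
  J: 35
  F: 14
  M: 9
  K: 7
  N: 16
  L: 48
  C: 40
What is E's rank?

8.5

Sorted (ascending): 7, 9, 14, 16, 35, 37, 40, 48, 48
The 2 values of 48 occupy positions 8–9 → average rank (8+9)/2 = 8.5.
E has value 48 → rank 8.5.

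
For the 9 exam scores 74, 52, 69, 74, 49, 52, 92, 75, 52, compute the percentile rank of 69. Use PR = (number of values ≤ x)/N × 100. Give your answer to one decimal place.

N = 9.
Strictly below 69: 4. Equal to 69: 1.
PR = 5/9 × 100 = 55.6

55.6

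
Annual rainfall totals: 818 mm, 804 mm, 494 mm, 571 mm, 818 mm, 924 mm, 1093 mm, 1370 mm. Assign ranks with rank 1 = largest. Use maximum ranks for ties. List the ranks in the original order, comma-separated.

5, 6, 8, 7, 5, 3, 2, 1

Sorted (descending): 1370, 1093, 924, 818, 818, 804, 571, 494
The 2 values of 818 occupy positions 4–5 → each gets rank 5.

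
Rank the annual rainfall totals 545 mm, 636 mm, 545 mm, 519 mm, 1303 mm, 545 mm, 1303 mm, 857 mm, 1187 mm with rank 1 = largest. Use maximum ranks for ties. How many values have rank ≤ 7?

Sorted (descending): 1303, 1303, 1187, 857, 636, 545, 545, 545, 519
The 2 values of 1303 occupy positions 1–2 → each gets rank 2.
The 3 values of 545 occupy positions 6–8 → each gets rank 8.
Ranks ≤ 7: {2, 2, 3, 4, 5} → 5 values.

5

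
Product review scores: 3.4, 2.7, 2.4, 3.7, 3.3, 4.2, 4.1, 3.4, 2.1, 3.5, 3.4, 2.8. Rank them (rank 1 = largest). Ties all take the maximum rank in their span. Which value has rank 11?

Sorted (descending): 4.2, 4.1, 3.7, 3.5, 3.4, 3.4, 3.4, 3.3, 2.8, 2.7, 2.4, 2.1
The 3 values of 3.4 occupy positions 5–7 → each gets rank 7.
Rank 11 → value 2.4.

2.4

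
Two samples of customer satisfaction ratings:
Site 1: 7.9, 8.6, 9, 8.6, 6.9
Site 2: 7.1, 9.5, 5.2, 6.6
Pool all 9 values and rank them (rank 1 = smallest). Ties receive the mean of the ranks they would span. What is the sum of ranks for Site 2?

Sorted (ascending): 5.2, 6.6, 6.9, 7.1, 7.9, 8.6, 8.6, 9, 9.5
The 2 values of 8.6 occupy positions 6–7 → average rank (6+7)/2 = 6.5.
Site 2 values → pooled ranks: 7.1→4, 9.5→9, 5.2→1, 6.6→2
Rank sum = 4 + 9 + 1 + 2 = 16

16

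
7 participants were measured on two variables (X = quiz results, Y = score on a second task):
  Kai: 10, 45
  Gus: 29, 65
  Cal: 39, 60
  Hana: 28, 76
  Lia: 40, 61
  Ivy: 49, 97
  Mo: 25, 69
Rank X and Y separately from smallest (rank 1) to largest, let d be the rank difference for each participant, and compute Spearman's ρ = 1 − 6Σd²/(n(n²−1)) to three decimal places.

0.357

Ranks of variable 1: 1, 4, 5, 3, 6, 7, 2
Ranks of variable 2: 1, 4, 2, 6, 3, 7, 5
d = r₁ − r₂: 0, 0, 3, -3, 3, 0, -3
d²: 0, 0, 9, 9, 9, 0, 9; Σd² = 36
ρ = 1 − 6·36/(7·48) = 1 − 216/336 = 0.357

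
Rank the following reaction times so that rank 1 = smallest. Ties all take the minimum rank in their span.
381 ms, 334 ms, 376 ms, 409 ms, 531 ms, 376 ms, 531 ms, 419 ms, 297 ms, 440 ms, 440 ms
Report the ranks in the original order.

5, 2, 3, 6, 10, 3, 10, 7, 1, 8, 8

Sorted (ascending): 297, 334, 376, 376, 381, 409, 419, 440, 440, 531, 531
The 2 values of 376 occupy positions 3–4 → each gets rank 3.
The 2 values of 440 occupy positions 8–9 → each gets rank 8.
The 2 values of 531 occupy positions 10–11 → each gets rank 10.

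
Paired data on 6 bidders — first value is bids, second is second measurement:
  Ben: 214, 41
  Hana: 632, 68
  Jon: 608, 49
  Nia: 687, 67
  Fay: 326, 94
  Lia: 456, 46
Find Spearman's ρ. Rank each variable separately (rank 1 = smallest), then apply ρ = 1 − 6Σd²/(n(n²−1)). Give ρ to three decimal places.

Ranks of variable 1: 1, 5, 4, 6, 2, 3
Ranks of variable 2: 1, 5, 3, 4, 6, 2
d = r₁ − r₂: 0, 0, 1, 2, -4, 1
d²: 0, 0, 1, 4, 16, 1; Σd² = 22
ρ = 1 − 6·22/(6·35) = 1 − 132/210 = 0.371

0.371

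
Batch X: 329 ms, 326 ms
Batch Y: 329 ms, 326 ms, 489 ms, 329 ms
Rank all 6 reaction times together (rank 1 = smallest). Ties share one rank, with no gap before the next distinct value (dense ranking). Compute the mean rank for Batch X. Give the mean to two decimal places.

Sorted (ascending): 326, 326, 329, 329, 329, 489
The 2 values of 326 share dense rank 1.
The 3 values of 329 share dense rank 2.
Remaining distinct values take the next consecutive integers.
Batch X values → pooled ranks: 329→2, 326→1
Mean rank = (2 + 1) / 2 = 1.50

1.50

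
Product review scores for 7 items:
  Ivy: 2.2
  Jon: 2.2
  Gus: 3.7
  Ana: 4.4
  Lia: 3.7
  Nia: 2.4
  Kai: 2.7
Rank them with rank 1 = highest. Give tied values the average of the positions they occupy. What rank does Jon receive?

Sorted (descending): 4.4, 3.7, 3.7, 2.7, 2.4, 2.2, 2.2
The 2 values of 3.7 occupy positions 2–3 → average rank (2+3)/2 = 2.5.
The 2 values of 2.2 occupy positions 6–7 → average rank (6+7)/2 = 6.5.
Jon has value 2.2 → rank 6.5.

6.5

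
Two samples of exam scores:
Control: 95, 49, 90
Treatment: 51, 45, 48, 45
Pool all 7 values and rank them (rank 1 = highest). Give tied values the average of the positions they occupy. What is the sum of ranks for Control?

7

Sorted (descending): 95, 90, 51, 49, 48, 45, 45
The 2 values of 45 occupy positions 6–7 → average rank (6+7)/2 = 6.5.
Control values → pooled ranks: 95→1, 49→4, 90→2
Rank sum = 1 + 4 + 2 = 7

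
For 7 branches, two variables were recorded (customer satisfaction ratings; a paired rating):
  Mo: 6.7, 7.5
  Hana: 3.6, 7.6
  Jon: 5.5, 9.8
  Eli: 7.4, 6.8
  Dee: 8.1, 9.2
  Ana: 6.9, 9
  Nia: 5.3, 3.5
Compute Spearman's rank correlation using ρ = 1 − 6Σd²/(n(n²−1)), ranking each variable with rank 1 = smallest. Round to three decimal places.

0.214

Ranks of variable 1: 4, 1, 3, 6, 7, 5, 2
Ranks of variable 2: 3, 4, 7, 2, 6, 5, 1
d = r₁ − r₂: 1, -3, -4, 4, 1, 0, 1
d²: 1, 9, 16, 16, 1, 0, 1; Σd² = 44
ρ = 1 − 6·44/(7·48) = 1 − 264/336 = 0.214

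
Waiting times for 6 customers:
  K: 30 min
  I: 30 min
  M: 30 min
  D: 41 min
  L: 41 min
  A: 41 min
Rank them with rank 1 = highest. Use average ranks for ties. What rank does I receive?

5

Sorted (descending): 41, 41, 41, 30, 30, 30
The 3 values of 41 occupy positions 1–3 → average rank 2.
The 3 values of 30 occupy positions 4–6 → average rank 5.
I has value 30 min → rank 5.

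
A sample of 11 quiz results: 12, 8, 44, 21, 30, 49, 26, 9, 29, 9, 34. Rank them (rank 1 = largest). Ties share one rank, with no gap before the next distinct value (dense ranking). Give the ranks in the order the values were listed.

8, 10, 2, 7, 4, 1, 6, 9, 5, 9, 3

Sorted (descending): 49, 44, 34, 30, 29, 26, 21, 12, 9, 9, 8
The 2 values of 9 share dense rank 9.
Remaining distinct values take the next consecutive integers.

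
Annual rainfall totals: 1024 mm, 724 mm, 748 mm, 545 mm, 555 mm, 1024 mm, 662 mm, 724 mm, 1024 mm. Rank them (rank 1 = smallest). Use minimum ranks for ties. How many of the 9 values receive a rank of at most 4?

5

Sorted (ascending): 545, 555, 662, 724, 724, 748, 1024, 1024, 1024
The 2 values of 724 occupy positions 4–5 → each gets rank 4.
The 3 values of 1024 occupy positions 7–9 → each gets rank 7.
Ranks ≤ 4: {1, 2, 3, 4, 4} → 5 values.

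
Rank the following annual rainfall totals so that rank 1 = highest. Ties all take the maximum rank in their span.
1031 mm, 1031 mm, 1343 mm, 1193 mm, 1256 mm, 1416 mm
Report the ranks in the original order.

6, 6, 2, 4, 3, 1

Sorted (descending): 1416, 1343, 1256, 1193, 1031, 1031
The 2 values of 1031 occupy positions 5–6 → each gets rank 6.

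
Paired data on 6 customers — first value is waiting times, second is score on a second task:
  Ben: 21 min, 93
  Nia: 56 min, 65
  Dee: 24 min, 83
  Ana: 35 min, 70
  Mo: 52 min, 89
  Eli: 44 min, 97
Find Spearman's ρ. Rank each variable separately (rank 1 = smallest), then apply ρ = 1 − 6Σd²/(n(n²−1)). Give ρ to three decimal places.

-0.371

Ranks of variable 1: 1, 6, 2, 3, 5, 4
Ranks of variable 2: 5, 1, 3, 2, 4, 6
d = r₁ − r₂: -4, 5, -1, 1, 1, -2
d²: 16, 25, 1, 1, 1, 4; Σd² = 48
ρ = 1 − 6·48/(6·35) = 1 − 288/210 = -0.371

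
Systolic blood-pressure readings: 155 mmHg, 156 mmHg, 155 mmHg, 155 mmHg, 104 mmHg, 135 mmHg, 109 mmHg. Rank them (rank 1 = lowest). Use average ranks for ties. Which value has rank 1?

104

Sorted (ascending): 104, 109, 135, 155, 155, 155, 156
The 3 values of 155 occupy positions 4–6 → average rank 5.
Rank 1 → value 104.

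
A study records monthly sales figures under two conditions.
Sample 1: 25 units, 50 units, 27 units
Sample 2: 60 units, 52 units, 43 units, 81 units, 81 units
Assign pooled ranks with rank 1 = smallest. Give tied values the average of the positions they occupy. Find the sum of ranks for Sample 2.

29

Sorted (ascending): 25, 27, 43, 50, 52, 60, 81, 81
The 2 values of 81 occupy positions 7–8 → average rank (7+8)/2 = 7.5.
Sample 2 values → pooled ranks: 60→6, 52→5, 43→3, 81→7.5, 81→7.5
Rank sum = 6 + 5 + 3 + 7.5 + 7.5 = 29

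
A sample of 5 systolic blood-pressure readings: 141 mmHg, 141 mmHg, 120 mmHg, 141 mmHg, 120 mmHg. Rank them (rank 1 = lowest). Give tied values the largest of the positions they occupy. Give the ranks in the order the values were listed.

5, 5, 2, 5, 2

Sorted (ascending): 120, 120, 141, 141, 141
The 2 values of 120 occupy positions 1–2 → each gets rank 2.
The 3 values of 141 occupy positions 3–5 → each gets rank 5.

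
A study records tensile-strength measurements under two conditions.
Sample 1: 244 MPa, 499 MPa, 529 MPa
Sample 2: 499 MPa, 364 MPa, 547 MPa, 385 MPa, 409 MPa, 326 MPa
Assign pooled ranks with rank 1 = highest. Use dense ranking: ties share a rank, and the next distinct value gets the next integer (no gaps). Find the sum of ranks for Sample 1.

Sorted (descending): 547, 529, 499, 499, 409, 385, 364, 326, 244
The 2 values of 499 share dense rank 3.
Remaining distinct values take the next consecutive integers.
Sample 1 values → pooled ranks: 244→8, 499→3, 529→2
Rank sum = 8 + 3 + 2 = 13

13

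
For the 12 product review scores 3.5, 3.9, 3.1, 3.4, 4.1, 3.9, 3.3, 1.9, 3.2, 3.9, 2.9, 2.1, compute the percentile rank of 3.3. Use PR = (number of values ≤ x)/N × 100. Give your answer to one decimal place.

50.0

N = 12.
Strictly below 3.3: 5. Equal to 3.3: 1.
PR = 6/12 × 100 = 50.0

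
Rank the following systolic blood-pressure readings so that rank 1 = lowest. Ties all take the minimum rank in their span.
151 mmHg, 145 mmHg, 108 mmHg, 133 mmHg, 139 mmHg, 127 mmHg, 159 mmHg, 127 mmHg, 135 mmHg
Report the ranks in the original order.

Sorted (ascending): 108, 127, 127, 133, 135, 139, 145, 151, 159
The 2 values of 127 occupy positions 2–3 → each gets rank 2.

8, 7, 1, 4, 6, 2, 9, 2, 5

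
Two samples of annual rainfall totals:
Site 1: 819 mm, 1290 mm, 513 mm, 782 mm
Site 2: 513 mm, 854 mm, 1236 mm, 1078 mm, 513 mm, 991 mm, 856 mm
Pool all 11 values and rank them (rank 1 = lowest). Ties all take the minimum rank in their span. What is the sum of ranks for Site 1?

21

Sorted (ascending): 513, 513, 513, 782, 819, 854, 856, 991, 1078, 1236, 1290
The 3 values of 513 occupy positions 1–3 → each gets rank 1.
Site 1 values → pooled ranks: 819→5, 1290→11, 513→1, 782→4
Rank sum = 5 + 11 + 1 + 4 = 21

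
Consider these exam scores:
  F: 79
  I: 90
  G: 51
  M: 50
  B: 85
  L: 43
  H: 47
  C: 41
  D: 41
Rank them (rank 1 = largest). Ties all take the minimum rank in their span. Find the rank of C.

Sorted (descending): 90, 85, 79, 51, 50, 47, 43, 41, 41
The 2 values of 41 occupy positions 8–9 → each gets rank 8.
C has value 41 → rank 8.

8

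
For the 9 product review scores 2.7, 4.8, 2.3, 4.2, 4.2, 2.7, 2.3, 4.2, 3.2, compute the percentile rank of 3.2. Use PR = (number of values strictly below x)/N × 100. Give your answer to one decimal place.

N = 9.
Strictly below 3.2: 4. Equal to 3.2: 1.
PR = 4/9 × 100 = 44.4

44.4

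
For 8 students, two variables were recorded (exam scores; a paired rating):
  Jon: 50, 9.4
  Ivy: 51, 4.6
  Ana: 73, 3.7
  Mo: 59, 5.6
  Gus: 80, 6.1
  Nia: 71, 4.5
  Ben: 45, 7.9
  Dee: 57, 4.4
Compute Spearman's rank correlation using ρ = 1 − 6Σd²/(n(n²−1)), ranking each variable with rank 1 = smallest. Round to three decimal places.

-0.500

Ranks of variable 1: 2, 3, 7, 5, 8, 6, 1, 4
Ranks of variable 2: 8, 4, 1, 5, 6, 3, 7, 2
d = r₁ − r₂: -6, -1, 6, 0, 2, 3, -6, 2
d²: 36, 1, 36, 0, 4, 9, 36, 4; Σd² = 126
ρ = 1 − 6·126/(8·63) = 1 − 756/504 = -0.500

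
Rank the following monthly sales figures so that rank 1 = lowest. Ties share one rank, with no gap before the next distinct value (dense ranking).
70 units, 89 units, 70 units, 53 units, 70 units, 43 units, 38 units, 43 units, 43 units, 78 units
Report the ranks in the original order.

Sorted (ascending): 38, 43, 43, 43, 53, 70, 70, 70, 78, 89
The 3 values of 43 share dense rank 2.
The 3 values of 70 share dense rank 4.
Remaining distinct values take the next consecutive integers.

4, 6, 4, 3, 4, 2, 1, 2, 2, 5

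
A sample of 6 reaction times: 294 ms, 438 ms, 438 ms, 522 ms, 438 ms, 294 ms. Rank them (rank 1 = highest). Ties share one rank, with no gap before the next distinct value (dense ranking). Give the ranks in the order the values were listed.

3, 2, 2, 1, 2, 3

Sorted (descending): 522, 438, 438, 438, 294, 294
The 3 values of 438 share dense rank 2.
The 2 values of 294 share dense rank 3.
Remaining distinct values take the next consecutive integers.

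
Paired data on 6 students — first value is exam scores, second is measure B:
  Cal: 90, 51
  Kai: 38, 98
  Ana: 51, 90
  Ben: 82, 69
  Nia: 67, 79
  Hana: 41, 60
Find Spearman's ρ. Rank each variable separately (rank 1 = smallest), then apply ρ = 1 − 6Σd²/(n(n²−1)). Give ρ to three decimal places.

Ranks of variable 1: 6, 1, 3, 5, 4, 2
Ranks of variable 2: 1, 6, 5, 3, 4, 2
d = r₁ − r₂: 5, -5, -2, 2, 0, 0
d²: 25, 25, 4, 4, 0, 0; Σd² = 58
ρ = 1 − 6·58/(6·35) = 1 − 348/210 = -0.657

-0.657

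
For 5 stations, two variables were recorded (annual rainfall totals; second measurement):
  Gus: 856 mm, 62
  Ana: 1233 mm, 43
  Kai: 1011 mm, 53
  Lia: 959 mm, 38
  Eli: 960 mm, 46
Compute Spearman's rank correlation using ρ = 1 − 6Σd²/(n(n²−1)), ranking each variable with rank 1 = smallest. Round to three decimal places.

-0.300

Ranks of variable 1: 1, 5, 4, 2, 3
Ranks of variable 2: 5, 2, 4, 1, 3
d = r₁ − r₂: -4, 3, 0, 1, 0
d²: 16, 9, 0, 1, 0; Σd² = 26
ρ = 1 − 6·26/(5·24) = 1 − 156/120 = -0.300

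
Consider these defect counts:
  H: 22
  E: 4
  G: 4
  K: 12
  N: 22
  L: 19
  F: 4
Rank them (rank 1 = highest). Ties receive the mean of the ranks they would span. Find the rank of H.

1.5

Sorted (descending): 22, 22, 19, 12, 4, 4, 4
The 2 values of 22 occupy positions 1–2 → average rank (1+2)/2 = 1.5.
The 3 values of 4 occupy positions 5–7 → average rank 6.
H has value 22 → rank 1.5.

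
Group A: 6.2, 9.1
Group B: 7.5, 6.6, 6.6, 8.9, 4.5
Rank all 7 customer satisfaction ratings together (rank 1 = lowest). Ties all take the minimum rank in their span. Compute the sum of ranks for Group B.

18

Sorted (ascending): 4.5, 6.2, 6.6, 6.6, 7.5, 8.9, 9.1
The 2 values of 6.6 occupy positions 3–4 → each gets rank 3.
Group B values → pooled ranks: 7.5→5, 6.6→3, 6.6→3, 8.9→6, 4.5→1
Rank sum = 5 + 3 + 3 + 6 + 1 = 18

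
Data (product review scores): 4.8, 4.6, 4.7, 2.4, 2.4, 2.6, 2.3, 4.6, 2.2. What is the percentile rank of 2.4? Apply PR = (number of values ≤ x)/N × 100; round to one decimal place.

44.4

N = 9.
Strictly below 2.4: 2. Equal to 2.4: 2.
PR = 4/9 × 100 = 44.4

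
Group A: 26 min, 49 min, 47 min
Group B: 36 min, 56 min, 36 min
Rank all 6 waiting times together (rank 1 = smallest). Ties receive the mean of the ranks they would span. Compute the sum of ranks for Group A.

Sorted (ascending): 26, 36, 36, 47, 49, 56
The 2 values of 36 occupy positions 2–3 → average rank (2+3)/2 = 2.5.
Group A values → pooled ranks: 26→1, 49→5, 47→4
Rank sum = 1 + 5 + 4 = 10

10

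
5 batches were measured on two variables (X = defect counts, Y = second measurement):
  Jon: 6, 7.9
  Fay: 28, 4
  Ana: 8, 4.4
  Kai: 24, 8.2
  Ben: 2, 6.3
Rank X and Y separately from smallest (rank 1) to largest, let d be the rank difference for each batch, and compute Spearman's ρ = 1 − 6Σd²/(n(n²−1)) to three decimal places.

Ranks of variable 1: 2, 5, 3, 4, 1
Ranks of variable 2: 4, 1, 2, 5, 3
d = r₁ − r₂: -2, 4, 1, -1, -2
d²: 4, 16, 1, 1, 4; Σd² = 26
ρ = 1 − 6·26/(5·24) = 1 − 156/120 = -0.300

-0.300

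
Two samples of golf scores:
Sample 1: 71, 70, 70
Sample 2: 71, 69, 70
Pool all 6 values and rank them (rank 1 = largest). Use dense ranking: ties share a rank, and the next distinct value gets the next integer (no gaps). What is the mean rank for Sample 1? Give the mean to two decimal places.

Sorted (descending): 71, 71, 70, 70, 70, 69
The 2 values of 71 share dense rank 1.
The 3 values of 70 share dense rank 2.
Remaining distinct values take the next consecutive integers.
Sample 1 values → pooled ranks: 71→1, 70→2, 70→2
Mean rank = (1 + 2 + 2) / 3 = 1.67

1.67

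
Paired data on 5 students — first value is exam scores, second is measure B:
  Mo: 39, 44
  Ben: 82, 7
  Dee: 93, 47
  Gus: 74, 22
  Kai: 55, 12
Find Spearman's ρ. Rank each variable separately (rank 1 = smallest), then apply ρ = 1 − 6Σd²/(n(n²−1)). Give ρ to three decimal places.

0.100

Ranks of variable 1: 1, 4, 5, 3, 2
Ranks of variable 2: 4, 1, 5, 3, 2
d = r₁ − r₂: -3, 3, 0, 0, 0
d²: 9, 9, 0, 0, 0; Σd² = 18
ρ = 1 − 6·18/(5·24) = 1 − 108/120 = 0.100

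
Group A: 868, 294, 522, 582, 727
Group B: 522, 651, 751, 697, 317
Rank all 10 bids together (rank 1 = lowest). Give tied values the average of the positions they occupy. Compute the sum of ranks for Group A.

27.5

Sorted (ascending): 294, 317, 522, 522, 582, 651, 697, 727, 751, 868
The 2 values of 522 occupy positions 3–4 → average rank (3+4)/2 = 3.5.
Group A values → pooled ranks: 868→10, 294→1, 522→3.5, 582→5, 727→8
Rank sum = 10 + 1 + 3.5 + 5 + 8 = 27.5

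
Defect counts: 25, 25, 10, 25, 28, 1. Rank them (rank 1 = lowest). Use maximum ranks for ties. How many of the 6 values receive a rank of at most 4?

2

Sorted (ascending): 1, 10, 25, 25, 25, 28
The 3 values of 25 occupy positions 3–5 → each gets rank 5.
Ranks ≤ 4: {1, 2} → 2 values.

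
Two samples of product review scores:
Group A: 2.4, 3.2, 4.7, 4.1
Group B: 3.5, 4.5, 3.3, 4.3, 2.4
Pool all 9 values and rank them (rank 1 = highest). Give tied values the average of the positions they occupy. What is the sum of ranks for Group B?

Sorted (descending): 4.7, 4.5, 4.3, 4.1, 3.5, 3.3, 3.2, 2.4, 2.4
The 2 values of 2.4 occupy positions 8–9 → average rank (8+9)/2 = 8.5.
Group B values → pooled ranks: 3.5→5, 4.5→2, 3.3→6, 4.3→3, 2.4→8.5
Rank sum = 5 + 2 + 6 + 3 + 8.5 = 24.5

24.5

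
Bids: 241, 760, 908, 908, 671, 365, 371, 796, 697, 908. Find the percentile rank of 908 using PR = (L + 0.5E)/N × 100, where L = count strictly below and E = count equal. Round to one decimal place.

85.0

N = 10.
Strictly below 908: 7. Equal to 908: 3.
PR = (7 + 0.5·3)/10 × 100 = 85.0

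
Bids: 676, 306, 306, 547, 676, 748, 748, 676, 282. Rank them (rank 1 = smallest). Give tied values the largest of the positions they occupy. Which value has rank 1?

282

Sorted (ascending): 282, 306, 306, 547, 676, 676, 676, 748, 748
The 2 values of 306 occupy positions 2–3 → each gets rank 3.
The 3 values of 676 occupy positions 5–7 → each gets rank 7.
The 2 values of 748 occupy positions 8–9 → each gets rank 9.
Rank 1 → value 282.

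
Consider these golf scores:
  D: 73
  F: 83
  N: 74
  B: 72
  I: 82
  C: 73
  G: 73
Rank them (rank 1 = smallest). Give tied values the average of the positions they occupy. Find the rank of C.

3

Sorted (ascending): 72, 73, 73, 73, 74, 82, 83
The 3 values of 73 occupy positions 2–4 → average rank 3.
C has value 73 → rank 3.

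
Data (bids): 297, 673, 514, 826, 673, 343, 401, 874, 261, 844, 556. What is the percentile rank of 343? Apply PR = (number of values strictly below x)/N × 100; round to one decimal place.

N = 11.
Strictly below 343: 2. Equal to 343: 1.
PR = 2/11 × 100 = 18.2

18.2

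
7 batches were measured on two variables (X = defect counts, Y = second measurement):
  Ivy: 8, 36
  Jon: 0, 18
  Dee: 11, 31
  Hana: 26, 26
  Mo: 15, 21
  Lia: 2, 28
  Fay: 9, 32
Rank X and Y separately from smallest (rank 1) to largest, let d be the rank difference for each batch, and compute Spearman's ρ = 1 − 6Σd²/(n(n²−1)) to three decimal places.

Ranks of variable 1: 3, 1, 5, 7, 6, 2, 4
Ranks of variable 2: 7, 1, 5, 3, 2, 4, 6
d = r₁ − r₂: -4, 0, 0, 4, 4, -2, -2
d²: 16, 0, 0, 16, 16, 4, 4; Σd² = 56
ρ = 1 − 6·56/(7·48) = 1 − 336/336 = 0.000

0.000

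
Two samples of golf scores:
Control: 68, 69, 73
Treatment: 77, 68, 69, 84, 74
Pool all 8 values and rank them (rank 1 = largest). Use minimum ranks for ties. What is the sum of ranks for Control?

Sorted (descending): 84, 77, 74, 73, 69, 69, 68, 68
The 2 values of 69 occupy positions 5–6 → each gets rank 5.
The 2 values of 68 occupy positions 7–8 → each gets rank 7.
Control values → pooled ranks: 68→7, 69→5, 73→4
Rank sum = 7 + 5 + 4 = 16

16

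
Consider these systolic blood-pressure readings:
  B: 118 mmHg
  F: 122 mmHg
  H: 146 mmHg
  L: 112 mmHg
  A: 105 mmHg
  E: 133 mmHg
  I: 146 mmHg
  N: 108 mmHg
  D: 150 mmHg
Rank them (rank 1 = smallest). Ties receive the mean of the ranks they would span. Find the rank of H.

7.5

Sorted (ascending): 105, 108, 112, 118, 122, 133, 146, 146, 150
The 2 values of 146 occupy positions 7–8 → average rank (7+8)/2 = 7.5.
H has value 146 mmHg → rank 7.5.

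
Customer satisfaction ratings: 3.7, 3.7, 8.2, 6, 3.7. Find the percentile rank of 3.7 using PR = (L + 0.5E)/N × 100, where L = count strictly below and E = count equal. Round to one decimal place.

30.0

N = 5.
Strictly below 3.7: 0. Equal to 3.7: 3.
PR = (0 + 0.5·3)/5 × 100 = 30.0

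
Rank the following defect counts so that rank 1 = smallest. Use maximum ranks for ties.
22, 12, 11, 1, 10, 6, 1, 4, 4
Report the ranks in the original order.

Sorted (ascending): 1, 1, 4, 4, 6, 10, 11, 12, 22
The 2 values of 1 occupy positions 1–2 → each gets rank 2.
The 2 values of 4 occupy positions 3–4 → each gets rank 4.

9, 8, 7, 2, 6, 5, 2, 4, 4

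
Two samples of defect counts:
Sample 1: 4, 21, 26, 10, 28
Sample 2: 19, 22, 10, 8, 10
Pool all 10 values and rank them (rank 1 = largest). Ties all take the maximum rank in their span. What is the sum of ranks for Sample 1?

Sorted (descending): 28, 26, 22, 21, 19, 10, 10, 10, 8, 4
The 3 values of 10 occupy positions 6–8 → each gets rank 8.
Sample 1 values → pooled ranks: 4→10, 21→4, 26→2, 10→8, 28→1
Rank sum = 10 + 4 + 2 + 8 + 1 = 25

25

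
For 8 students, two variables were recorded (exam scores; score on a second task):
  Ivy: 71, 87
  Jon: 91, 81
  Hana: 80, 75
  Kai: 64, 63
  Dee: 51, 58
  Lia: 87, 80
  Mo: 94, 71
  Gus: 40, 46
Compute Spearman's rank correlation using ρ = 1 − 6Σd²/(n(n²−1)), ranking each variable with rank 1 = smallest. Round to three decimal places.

0.619

Ranks of variable 1: 4, 7, 5, 3, 2, 6, 8, 1
Ranks of variable 2: 8, 7, 5, 3, 2, 6, 4, 1
d = r₁ − r₂: -4, 0, 0, 0, 0, 0, 4, 0
d²: 16, 0, 0, 0, 0, 0, 16, 0; Σd² = 32
ρ = 1 − 6·32/(8·63) = 1 − 192/504 = 0.619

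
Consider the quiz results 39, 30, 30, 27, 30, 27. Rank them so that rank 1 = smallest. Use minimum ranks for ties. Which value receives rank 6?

Sorted (ascending): 27, 27, 30, 30, 30, 39
The 2 values of 27 occupy positions 1–2 → each gets rank 1.
The 3 values of 30 occupy positions 3–5 → each gets rank 3.
Rank 6 → value 39.

39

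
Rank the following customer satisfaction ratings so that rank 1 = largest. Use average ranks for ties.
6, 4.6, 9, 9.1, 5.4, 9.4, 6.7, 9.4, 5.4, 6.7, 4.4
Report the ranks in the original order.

Sorted (descending): 9.4, 9.4, 9.1, 9, 6.7, 6.7, 6, 5.4, 5.4, 4.6, 4.4
The 2 values of 9.4 occupy positions 1–2 → average rank (1+2)/2 = 1.5.
The 2 values of 6.7 occupy positions 5–6 → average rank (5+6)/2 = 5.5.
The 2 values of 5.4 occupy positions 8–9 → average rank (8+9)/2 = 8.5.

7, 10, 4, 3, 8.5, 1.5, 5.5, 1.5, 8.5, 5.5, 11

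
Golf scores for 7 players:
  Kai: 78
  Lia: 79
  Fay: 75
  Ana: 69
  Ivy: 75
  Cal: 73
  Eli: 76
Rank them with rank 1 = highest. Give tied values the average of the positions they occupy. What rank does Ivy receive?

4.5

Sorted (descending): 79, 78, 76, 75, 75, 73, 69
The 2 values of 75 occupy positions 4–5 → average rank (4+5)/2 = 4.5.
Ivy has value 75 → rank 4.5.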